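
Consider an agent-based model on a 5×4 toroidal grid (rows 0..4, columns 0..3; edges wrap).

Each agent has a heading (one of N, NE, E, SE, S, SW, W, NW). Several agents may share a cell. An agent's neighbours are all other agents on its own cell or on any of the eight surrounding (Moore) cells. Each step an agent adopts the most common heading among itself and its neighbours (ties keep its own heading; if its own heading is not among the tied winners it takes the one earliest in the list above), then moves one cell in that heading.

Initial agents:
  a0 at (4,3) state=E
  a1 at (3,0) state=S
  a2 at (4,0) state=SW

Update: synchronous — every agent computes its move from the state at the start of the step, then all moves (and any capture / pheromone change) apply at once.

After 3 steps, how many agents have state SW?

1

t=1: a0@(4,0):E a1@(4,0):S a2@(0,3):SW
t=2: a0@(4,1):E a1@(0,0):S a2@(1,2):SW
t=3: a0@(4,2):E a1@(1,0):S a2@(2,1):SW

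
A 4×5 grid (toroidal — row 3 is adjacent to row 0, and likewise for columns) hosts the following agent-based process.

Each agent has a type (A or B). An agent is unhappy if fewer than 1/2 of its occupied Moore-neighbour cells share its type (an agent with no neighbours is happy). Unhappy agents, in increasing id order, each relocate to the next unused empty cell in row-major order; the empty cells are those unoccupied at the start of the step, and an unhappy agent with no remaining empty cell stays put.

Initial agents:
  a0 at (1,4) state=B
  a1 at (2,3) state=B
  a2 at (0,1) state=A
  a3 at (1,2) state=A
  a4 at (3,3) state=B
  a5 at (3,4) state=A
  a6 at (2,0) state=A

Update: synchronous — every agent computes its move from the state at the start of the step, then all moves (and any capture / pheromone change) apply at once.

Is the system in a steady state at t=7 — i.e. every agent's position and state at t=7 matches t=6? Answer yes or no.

yes

t=1: a0@(1,4):B a1@(2,3):B a2@(0,1):A a3@(1,2):A a4@(3,3):B a5@(0,0):A a6@(2,0):A
t=2: a0@(0,2):B a1@(2,3):B a2@(0,1):A a3@(1,2):A a4@(3,3):B a5@(0,0):A a6@(0,3):A
t=3: a0@(0,4):B a1@(2,3):B a2@(0,1):A a3@(1,2):A a4@(3,3):B a5@(0,0):A a6@(1,0):A
t=4: a0@(0,2):B a1@(2,3):B a2@(0,1):A a3@(1,2):A a4@(3,3):B a5@(0,0):A a6@(1,0):A
t=5: a0@(0,3):B a1@(2,3):B a2@(0,1):A a3@(0,4):A a4@(3,3):B a5@(0,0):A a6@(1,0):A
t=6: (unchanged — steady state)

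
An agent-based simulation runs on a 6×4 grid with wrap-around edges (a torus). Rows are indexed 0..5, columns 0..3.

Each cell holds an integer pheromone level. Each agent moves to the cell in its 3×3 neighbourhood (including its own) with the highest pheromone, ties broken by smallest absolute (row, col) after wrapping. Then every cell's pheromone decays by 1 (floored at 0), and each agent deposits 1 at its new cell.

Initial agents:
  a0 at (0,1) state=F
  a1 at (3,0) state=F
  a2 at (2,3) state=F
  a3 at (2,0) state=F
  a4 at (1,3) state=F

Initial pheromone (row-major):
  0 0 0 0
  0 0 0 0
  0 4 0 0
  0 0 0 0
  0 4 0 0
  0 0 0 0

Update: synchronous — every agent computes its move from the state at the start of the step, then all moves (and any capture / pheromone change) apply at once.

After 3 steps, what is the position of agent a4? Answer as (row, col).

t=1: a0@(0,0) a1@(2,1) a2@(1,0) a3@(2,1) a4@(0,0) | pheromone: 2 0 0 0 / 1 0 0 0 / 0 5 0 0 / 0 0 0 0 / 0 3 0 0 / 0 0 0 0
t=2: a0@(0,0) a1@(2,1) a2@(2,1) a3@(2,1) a4@(0,0) | pheromone: 3 0 0 0 / 0 0 0 0 / 0 7 0 0 / 0 0 0 0 / 0 2 0 0 / 0 0 0 0
t=3: a0@(0,0) a1@(2,1) a2@(2,1) a3@(2,1) a4@(0,0) | pheromone: 4 0 0 0 / 0 0 0 0 / 0 9 0 0 / 0 0 0 0 / 0 1 0 0 / 0 0 0 0

(0, 0)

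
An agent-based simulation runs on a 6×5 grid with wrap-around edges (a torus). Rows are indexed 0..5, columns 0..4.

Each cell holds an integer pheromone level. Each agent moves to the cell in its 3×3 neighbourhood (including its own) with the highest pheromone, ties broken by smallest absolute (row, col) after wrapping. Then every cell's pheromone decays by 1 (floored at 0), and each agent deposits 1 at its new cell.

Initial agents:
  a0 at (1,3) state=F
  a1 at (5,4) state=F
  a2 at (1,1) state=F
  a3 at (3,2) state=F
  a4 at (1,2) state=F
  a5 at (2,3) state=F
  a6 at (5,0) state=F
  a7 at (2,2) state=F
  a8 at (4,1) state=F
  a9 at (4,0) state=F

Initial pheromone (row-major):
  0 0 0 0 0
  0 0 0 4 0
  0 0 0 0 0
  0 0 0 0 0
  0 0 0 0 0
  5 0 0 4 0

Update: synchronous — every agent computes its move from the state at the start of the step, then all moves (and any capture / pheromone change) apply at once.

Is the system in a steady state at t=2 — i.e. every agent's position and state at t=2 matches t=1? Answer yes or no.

no

t=1: a0@(1,3) a1@(5,0) a2@(0,0) a3@(2,1) a4@(1,3) a5@(1,3) a6@(5,0) a7@(1,3) a8@(5,0) a9@(5,0) | pheromone: 1 0 0 0 0 / 0 0 0 7 0 / 0 1 0 0 0 / 0 0 0 0 0 / 0 0 0 0 0 / 8 0 0 3 0
t=2: a0@(1,3) a1@(5,0) a2@(5,0) a3@(2,1) a4@(1,3) a5@(1,3) a6@(5,0) a7@(1,3) a8@(5,0) a9@(5,0) | pheromone: 0 0 0 0 0 / 0 0 0 10 0 / 0 1 0 0 0 / 0 0 0 0 0 / 0 0 0 0 0 / 12 0 0 2 0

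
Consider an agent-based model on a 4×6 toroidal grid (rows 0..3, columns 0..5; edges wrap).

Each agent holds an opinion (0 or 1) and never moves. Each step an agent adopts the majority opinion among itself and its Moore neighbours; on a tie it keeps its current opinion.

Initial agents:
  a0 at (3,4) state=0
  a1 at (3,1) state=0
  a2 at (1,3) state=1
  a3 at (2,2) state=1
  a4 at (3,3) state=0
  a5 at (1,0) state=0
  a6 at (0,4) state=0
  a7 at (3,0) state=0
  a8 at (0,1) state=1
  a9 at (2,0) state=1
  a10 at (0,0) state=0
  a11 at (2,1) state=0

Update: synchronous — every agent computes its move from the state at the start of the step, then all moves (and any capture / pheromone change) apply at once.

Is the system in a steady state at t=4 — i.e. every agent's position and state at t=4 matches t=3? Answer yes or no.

t=1: a0@(3,4):0 a1@(3,1):0 a2@(1,3):1 a3@(2,2):0 a4@(3,3):0 a5@(1,0):0 a6@(0,4):0 a7@(3,0):0 a8@(0,1):0 a9@(2,0):0 a10@(0,0):0 a11@(2,1):0
t=2: a0@(3,4):0 a1@(3,1):0 a2@(1,3):0 a3@(2,2):0 a4@(3,3):0 a5@(1,0):0 a6@(0,4):0 a7@(3,0):0 a8@(0,1):0 a9@(2,0):0 a10@(0,0):0 a11@(2,1):0
t=3: (unchanged — steady state)

yes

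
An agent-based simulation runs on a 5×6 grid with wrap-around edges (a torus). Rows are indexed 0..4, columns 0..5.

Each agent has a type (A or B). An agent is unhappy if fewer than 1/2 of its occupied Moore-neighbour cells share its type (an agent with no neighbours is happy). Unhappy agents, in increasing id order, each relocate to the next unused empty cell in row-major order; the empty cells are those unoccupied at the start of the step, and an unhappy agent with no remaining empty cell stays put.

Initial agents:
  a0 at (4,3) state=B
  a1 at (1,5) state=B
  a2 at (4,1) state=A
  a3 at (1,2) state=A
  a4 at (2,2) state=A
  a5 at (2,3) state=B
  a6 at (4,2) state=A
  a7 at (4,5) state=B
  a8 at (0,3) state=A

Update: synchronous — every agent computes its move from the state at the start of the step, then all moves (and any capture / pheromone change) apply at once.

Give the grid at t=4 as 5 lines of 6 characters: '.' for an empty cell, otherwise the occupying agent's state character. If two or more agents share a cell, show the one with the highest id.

t=1: a0@(0,0):B a1@(1,5):B a2@(4,1):A a3@(1,2):A a4@(2,2):A a5@(0,1):B a6@(4,2):A a7@(4,5):B a8@(0,3):A
t=2: a0@(0,0):B a1@(1,5):B a2@(0,2):A a3@(1,2):A a4@(2,2):A a5@(0,4):B a6@(4,2):A a7@(4,5):B a8@(0,3):A
t=3: (unchanged — steady state)

B.AAB.
..A..B
..A...
......
..A..B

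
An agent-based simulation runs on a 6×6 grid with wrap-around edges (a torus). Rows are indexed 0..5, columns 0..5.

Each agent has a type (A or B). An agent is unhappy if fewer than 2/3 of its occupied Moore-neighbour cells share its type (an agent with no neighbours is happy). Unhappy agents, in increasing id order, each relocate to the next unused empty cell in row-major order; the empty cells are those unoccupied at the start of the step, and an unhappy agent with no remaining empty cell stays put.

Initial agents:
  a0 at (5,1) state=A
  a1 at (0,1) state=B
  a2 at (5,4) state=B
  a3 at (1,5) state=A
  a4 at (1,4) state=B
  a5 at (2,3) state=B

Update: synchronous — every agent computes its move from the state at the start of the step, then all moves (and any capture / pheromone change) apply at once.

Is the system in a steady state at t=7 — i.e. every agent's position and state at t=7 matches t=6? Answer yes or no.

no

t=1: a0@(0,0):A a1@(0,2):B a2@(5,4):B a3@(0,3):A a4@(0,4):B a5@(2,3):B
t=2: a0@(0,0):A a1@(0,1):B a2@(0,5):B a3@(1,0):A a4@(1,1):B a5@(2,3):B
t=3: a0@(0,2):A a1@(0,3):B a2@(0,4):B a3@(1,2):A a4@(1,3):B a5@(2,3):B
t=4: a0@(0,0):A a1@(0,1):B a2@(0,4):B a3@(0,5):A a4@(1,0):B a5@(1,1):B
t=5: a0@(0,2):A a1@(0,1):B a2@(0,3):B a3@(1,2):A a4@(1,3):B a5@(1,1):B
t=6: a0@(0,0):A a1@(0,4):B a2@(0,5):B a3@(1,0):A a4@(1,4):B a5@(1,5):B
t=7: a0@(0,1):A a1@(0,4):B a2@(0,2):B a3@(0,3):A a4@(1,4):B a5@(1,1):B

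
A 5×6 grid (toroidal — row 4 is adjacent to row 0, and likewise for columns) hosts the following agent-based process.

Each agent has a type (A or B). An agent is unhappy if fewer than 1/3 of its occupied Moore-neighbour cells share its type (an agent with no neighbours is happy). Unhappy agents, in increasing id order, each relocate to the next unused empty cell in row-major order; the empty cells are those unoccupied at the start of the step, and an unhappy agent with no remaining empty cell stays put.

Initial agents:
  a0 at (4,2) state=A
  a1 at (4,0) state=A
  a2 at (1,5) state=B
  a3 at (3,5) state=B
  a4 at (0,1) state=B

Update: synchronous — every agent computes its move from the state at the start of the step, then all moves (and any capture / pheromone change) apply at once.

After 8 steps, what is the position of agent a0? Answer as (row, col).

(0, 1)

t=1: a0@(0,0):A a1@(0,2):A a2@(1,5):B a3@(0,3):B a4@(0,4):B
t=2: a0@(0,1):A a1@(0,5):A a2@(1,5):B a3@(0,3):B a4@(0,4):B
t=3: a0@(0,1):A a1@(0,0):A a2@(1,5):B a3@(0,3):B a4@(0,4):B
t=4: (unchanged — steady state)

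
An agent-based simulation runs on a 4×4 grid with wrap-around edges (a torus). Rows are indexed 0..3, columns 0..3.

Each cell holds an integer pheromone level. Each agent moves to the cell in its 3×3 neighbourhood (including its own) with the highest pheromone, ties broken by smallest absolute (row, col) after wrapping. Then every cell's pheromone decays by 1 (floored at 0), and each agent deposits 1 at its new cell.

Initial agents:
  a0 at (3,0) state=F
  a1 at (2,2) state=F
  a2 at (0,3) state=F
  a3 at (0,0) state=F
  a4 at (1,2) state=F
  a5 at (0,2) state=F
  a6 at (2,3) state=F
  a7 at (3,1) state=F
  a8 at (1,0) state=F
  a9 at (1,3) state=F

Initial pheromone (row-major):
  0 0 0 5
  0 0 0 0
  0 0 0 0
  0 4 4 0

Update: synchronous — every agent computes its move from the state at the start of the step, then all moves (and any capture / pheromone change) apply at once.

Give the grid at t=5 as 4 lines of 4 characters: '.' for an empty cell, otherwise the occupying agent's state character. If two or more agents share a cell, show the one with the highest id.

t=1: a0@(0,3) a1@(3,1) a2@(0,3) a3@(0,3) a4@(0,3) a5@(0,3) a6@(3,2) a7@(3,1) a8@(0,3) a9@(0,3) | pheromone: 0 0 0 11 / 0 0 0 0 / 0 0 0 0 / 0 5 4 0
t=2: a0@(0,3) a1@(3,1) a2@(0,3) a3@(0,3) a4@(0,3) a5@(0,3) a6@(0,3) a7@(3,1) a8@(0,3) a9@(0,3) | pheromone: 0 0 0 18 / 0 0 0 0 / 0 0 0 0 / 0 6 3 0
t=3: a0@(0,3) a1@(3,1) a2@(0,3) a3@(0,3) a4@(0,3) a5@(0,3) a6@(0,3) a7@(3,1) a8@(0,3) a9@(0,3) | pheromone: 0 0 0 25 / 0 0 0 0 / 0 0 0 0 / 0 7 2 0
t=4: a0@(0,3) a1@(3,1) a2@(0,3) a3@(0,3) a4@(0,3) a5@(0,3) a6@(0,3) a7@(3,1) a8@(0,3) a9@(0,3) | pheromone: 0 0 0 32 / 0 0 0 0 / 0 0 0 0 / 0 8 1 0
t=5: a0@(0,3) a1@(3,1) a2@(0,3) a3@(0,3) a4@(0,3) a5@(0,3) a6@(0,3) a7@(3,1) a8@(0,3) a9@(0,3) | pheromone: 0 0 0 39 / 0 0 0 0 / 0 0 0 0 / 0 9 0 0

...F
....
....
.F..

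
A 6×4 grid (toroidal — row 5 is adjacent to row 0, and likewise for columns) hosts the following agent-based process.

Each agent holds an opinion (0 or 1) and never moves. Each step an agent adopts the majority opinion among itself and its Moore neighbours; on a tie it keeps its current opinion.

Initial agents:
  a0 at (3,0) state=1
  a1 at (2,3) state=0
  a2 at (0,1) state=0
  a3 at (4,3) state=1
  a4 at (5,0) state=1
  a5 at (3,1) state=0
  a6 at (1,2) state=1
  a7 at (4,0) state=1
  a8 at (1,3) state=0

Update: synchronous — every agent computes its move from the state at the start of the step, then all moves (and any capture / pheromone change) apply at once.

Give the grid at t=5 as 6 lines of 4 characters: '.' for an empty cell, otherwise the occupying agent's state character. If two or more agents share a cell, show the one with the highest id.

.1..
..00
...0
11..
1..1
1...

t=1: a0@(3,0):1 a1@(2,3):0 a2@(0,1):1 a3@(4,3):1 a4@(5,0):1 a5@(3,1):1 a6@(1,2):0 a7@(4,0):1 a8@(1,3):0
t=2: (unchanged — steady state)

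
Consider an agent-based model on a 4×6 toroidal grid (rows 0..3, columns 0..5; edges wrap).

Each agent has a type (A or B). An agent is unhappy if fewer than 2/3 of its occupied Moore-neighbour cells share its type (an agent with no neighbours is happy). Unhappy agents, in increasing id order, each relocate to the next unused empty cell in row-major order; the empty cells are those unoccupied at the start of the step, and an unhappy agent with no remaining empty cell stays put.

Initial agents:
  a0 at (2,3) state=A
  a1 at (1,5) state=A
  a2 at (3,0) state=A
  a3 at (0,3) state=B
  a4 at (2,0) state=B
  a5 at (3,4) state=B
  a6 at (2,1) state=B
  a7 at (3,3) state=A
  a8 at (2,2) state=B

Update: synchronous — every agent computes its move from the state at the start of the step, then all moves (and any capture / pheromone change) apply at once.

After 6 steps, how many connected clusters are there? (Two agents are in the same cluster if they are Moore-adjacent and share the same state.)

2

t=1: a0@(0,0):A a1@(0,1):A a2@(0,2):A a3@(0,4):B a4@(0,5):B a5@(1,0):B a6@(2,1):B a7@(1,1):A a8@(1,2):B
t=2: a0@(0,3):A a1@(1,3):A a2@(0,2):A a3@(0,4):B a4@(0,5):B a5@(1,4):B a6@(2,1):B a7@(1,5):A a8@(2,0):B
t=3: a0@(0,0):A a1@(0,1):A a2@(0,2):A a3@(1,0):B a4@(0,5):B a5@(1,1):B a6@(2,1):B a7@(1,2):A a8@(2,2):B
t=4: a0@(0,3):A a1@(0,4):A a2@(0,2):A a3@(1,3):B a4@(1,4):B a5@(1,5):B a6@(2,1):B a7@(2,0):A a8@(2,2):B
t=5: a0@(0,0):A a1@(0,1):A a2@(0,5):A a3@(1,0):B a4@(1,1):B a5@(1,2):B a6@(2,3):B a7@(2,4):A a8@(2,2):B
t=6: a0@(0,2):A a1@(0,3):A a2@(0,4):A a3@(1,3):B a4@(1,4):B a5@(1,2):B a6@(2,3):B a7@(1,5):A a8@(2,2):B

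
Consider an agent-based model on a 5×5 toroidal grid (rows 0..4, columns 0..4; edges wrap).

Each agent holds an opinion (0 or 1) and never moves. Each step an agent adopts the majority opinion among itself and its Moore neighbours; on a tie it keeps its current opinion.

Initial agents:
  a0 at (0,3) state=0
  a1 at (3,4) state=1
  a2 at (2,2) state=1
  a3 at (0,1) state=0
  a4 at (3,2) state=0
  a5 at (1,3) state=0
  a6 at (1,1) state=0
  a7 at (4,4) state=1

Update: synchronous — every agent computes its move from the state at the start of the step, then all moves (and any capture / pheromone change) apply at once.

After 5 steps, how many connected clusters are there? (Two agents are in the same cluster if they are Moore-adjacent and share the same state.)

t=1: a0@(0,3):0 a1@(3,4):1 a2@(2,2):0 a3@(0,1):0 a4@(3,2):0 a5@(1,3):0 a6@(1,1):0 a7@(4,4):1
t=2: (unchanged — steady state)

2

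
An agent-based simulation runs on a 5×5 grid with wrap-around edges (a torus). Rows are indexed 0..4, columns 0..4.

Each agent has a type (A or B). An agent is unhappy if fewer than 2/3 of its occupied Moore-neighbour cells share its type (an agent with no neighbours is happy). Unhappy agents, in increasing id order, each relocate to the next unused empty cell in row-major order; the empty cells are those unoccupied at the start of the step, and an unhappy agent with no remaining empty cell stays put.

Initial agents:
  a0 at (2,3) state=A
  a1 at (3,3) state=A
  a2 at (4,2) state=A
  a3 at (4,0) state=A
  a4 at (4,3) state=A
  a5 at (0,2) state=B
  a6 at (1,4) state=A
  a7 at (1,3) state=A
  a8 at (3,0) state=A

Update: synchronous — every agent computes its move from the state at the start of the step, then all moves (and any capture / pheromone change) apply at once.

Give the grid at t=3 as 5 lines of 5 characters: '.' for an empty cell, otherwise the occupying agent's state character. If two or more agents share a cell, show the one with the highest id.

A..B.
...AA
...A.
A..A.
..AA.

t=1: a0@(2,3):A a1@(3,3):A a2@(4,2):A a3@(4,0):A a4@(4,3):A a5@(0,0):B a6@(1,4):A a7@(1,3):A a8@(3,0):A
t=2: a0@(2,3):A a1@(3,3):A a2@(4,2):A a3@(0,1):A a4@(4,3):A a5@(0,2):B a6@(1,4):A a7@(1,3):A a8@(3,0):A
t=3: a0@(2,3):A a1@(3,3):A a2@(4,2):A a3@(0,0):A a4@(4,3):A a5@(0,3):B a6@(1,4):A a7@(1,3):A a8@(3,0):A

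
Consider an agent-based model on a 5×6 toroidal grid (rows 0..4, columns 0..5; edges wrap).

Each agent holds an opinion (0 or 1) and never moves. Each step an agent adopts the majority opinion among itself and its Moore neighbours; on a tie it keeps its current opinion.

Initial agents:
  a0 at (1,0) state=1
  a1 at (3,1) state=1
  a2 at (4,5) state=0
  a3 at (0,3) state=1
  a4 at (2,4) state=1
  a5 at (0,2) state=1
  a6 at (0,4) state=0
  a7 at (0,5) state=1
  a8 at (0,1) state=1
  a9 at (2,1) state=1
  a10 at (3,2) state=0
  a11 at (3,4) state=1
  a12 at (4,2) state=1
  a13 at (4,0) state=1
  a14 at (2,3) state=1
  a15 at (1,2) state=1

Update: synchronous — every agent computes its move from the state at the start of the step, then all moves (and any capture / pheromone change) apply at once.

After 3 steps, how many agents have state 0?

t=1: a0@(1,0):1 a1@(3,1):1 a2@(4,5):1 a3@(0,3):1 a4@(2,4):1 a5@(0,2):1 a6@(0,4):0 a7@(0,5):1 a8@(0,1):1 a9@(2,1):1 a10@(3,2):1 a11@(3,4):1 a12@(4,2):1 a13@(4,0):1 a14@(2,3):1 a15@(1,2):1
t=2: a0@(1,0):1 a1@(3,1):1 a2@(4,5):1 a3@(0,3):1 a4@(2,4):1 a5@(0,2):1 a6@(0,4):1 a7@(0,5):1 a8@(0,1):1 a9@(2,1):1 a10@(3,2):1 a11@(3,4):1 a12@(4,2):1 a13@(4,0):1 a14@(2,3):1 a15@(1,2):1
t=3: (unchanged — steady state)

0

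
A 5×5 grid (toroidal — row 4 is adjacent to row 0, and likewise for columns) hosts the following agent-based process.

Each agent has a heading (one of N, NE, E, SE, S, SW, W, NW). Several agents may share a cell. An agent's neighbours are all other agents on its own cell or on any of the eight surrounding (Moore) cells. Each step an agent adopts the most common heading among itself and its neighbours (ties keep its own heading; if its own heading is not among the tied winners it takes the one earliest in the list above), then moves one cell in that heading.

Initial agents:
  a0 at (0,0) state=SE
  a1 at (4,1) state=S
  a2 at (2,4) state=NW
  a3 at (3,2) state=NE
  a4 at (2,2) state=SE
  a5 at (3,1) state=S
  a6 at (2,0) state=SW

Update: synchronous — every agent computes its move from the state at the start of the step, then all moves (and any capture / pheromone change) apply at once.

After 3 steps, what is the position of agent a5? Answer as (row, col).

(1, 1)

t=1: a0@(1,1):SE a1@(0,1):S a2@(1,3):NW a3@(4,2):S a4@(3,3):SE a5@(4,1):S a6@(3,4):SW
t=2: a0@(2,2):SE a1@(1,1):S a2@(0,2):NW a3@(0,2):S a4@(4,4):SE a5@(0,1):S a6@(4,3):SW
t=3: a0@(3,3):SE a1@(2,1):S a2@(1,2):S a3@(1,2):S a4@(0,0):SE a5@(1,1):S a6@(0,2):SW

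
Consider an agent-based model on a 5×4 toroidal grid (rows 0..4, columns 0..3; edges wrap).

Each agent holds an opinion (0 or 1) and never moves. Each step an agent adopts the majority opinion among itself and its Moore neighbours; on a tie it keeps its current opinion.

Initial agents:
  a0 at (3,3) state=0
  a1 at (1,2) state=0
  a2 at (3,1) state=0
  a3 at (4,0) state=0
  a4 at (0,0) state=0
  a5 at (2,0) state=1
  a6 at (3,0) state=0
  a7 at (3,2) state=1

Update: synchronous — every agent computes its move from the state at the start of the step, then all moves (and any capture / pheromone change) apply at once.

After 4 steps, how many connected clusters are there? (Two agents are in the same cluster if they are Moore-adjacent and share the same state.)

t=1: a0@(3,3):0 a1@(1,2):0 a2@(3,1):0 a3@(4,0):0 a4@(0,0):0 a5@(2,0):0 a6@(3,0):0 a7@(3,2):0
t=2: (unchanged — steady state)

2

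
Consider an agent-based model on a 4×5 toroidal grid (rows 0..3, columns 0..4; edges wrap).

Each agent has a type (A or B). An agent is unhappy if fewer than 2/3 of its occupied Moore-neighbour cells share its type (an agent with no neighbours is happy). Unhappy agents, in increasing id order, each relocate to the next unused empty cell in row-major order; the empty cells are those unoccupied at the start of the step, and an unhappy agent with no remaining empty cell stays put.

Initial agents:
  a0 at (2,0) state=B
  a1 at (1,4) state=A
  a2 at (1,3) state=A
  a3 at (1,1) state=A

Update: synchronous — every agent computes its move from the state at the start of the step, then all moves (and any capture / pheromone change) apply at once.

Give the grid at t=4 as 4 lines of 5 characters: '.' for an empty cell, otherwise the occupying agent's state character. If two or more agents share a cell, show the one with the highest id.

t=1: a0@(0,0):B a1@(0,1):A a2@(1,3):A a3@(0,2):A
t=2: a0@(0,3):B a1@(0,4):A a2@(1,3):A a3@(0,2):A
t=3: a0@(0,0):B a1@(0,1):A a2@(1,3):A a3@(1,0):A
t=4: a0@(0,2):B a1@(0,3):A a2@(1,3):A a3@(0,4):A

..BAA
...A.
.....
.....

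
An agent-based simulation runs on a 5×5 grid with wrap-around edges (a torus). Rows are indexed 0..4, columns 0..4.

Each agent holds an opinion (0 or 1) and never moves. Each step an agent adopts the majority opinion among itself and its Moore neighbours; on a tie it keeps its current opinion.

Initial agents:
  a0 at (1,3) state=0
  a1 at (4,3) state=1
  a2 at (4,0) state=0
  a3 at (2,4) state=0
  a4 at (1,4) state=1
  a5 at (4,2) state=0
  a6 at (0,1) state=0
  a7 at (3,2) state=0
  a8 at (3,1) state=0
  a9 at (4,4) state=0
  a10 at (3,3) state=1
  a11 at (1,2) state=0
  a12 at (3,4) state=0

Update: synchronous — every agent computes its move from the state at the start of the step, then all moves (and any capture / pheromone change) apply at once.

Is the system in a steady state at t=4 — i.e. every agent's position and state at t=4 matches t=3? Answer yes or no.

t=1: a0@(1,3):0 a1@(4,3):0 a2@(4,0):0 a3@(2,4):0 a4@(1,4):0 a5@(4,2):0 a6@(0,1):0 a7@(3,2):0 a8@(3,1):0 a9@(4,4):0 a10@(3,3):0 a11@(1,2):0 a12@(3,4):0
t=2: (unchanged — steady state)

yes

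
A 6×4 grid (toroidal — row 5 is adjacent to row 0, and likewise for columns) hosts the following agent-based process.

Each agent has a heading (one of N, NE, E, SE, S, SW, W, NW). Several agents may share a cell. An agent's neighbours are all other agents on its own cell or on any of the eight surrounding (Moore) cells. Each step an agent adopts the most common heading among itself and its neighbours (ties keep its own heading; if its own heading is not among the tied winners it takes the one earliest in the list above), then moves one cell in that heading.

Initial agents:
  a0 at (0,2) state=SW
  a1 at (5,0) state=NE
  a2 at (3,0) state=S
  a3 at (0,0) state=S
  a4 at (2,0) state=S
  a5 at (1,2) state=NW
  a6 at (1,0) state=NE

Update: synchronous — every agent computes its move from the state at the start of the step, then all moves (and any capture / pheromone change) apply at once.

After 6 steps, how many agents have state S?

t=1: a0@(1,1):SW a1@(4,1):NE a2@(4,0):S a3@(5,1):NE a4@(3,0):S a5@(0,1):NW a6@(2,0):S
t=2: a0@(2,0):SW a1@(3,2):NE a2@(5,0):S a3@(4,2):NE a4@(4,0):S a5@(5,0):NW a6@(3,0):S
t=3: a0@(3,3):SW a1@(2,3):NE a2@(0,0):S a3@(3,3):NE a4@(5,0):S a5@(0,0):S a6@(4,0):S
t=4: a0@(2,0):NE a1@(1,0):NE a2@(1,0):S a3@(2,0):NE a4@(0,0):S a5@(1,0):S a6@(5,0):S
t=5: a0@(1,1):NE a1@(0,1):NE a2@(2,0):S a3@(1,1):NE a4@(1,0):S a5@(2,0):S a6@(0,0):S
t=6: a0@(2,1):S a1@(5,2):NE a2@(3,0):S a3@(2,1):S a4@(2,0):S a5@(3,0):S a6@(5,1):NE

5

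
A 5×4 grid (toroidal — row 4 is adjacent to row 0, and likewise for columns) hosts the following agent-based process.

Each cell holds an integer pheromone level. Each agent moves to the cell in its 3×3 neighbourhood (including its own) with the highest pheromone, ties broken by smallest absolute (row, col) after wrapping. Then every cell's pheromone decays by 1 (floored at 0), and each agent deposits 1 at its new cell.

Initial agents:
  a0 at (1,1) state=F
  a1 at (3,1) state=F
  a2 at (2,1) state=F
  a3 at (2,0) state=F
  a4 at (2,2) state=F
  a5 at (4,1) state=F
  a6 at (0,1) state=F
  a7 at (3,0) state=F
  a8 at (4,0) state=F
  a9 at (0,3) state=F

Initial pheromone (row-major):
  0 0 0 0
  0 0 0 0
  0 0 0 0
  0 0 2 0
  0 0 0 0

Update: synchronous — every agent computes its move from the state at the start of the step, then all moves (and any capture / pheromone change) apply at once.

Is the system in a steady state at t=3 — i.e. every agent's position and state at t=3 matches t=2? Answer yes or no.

t=1: a0@(0,0) a1@(3,2) a2@(3,2) a3@(1,0) a4@(3,2) a5@(3,2) a6@(0,0) a7@(2,0) a8@(0,0) a9@(0,0) | pheromone: 4 0 0 0 / 1 0 0 0 / 1 0 0 0 / 0 0 5 0 / 0 0 0 0
t=2: a0@(0,0) a1@(3,2) a2@(3,2) a3@(0,0) a4@(3,2) a5@(3,2) a6@(0,0) a7@(1,0) a8@(0,0) a9@(0,0) | pheromone: 8 0 0 0 / 1 0 0 0 / 0 0 0 0 / 0 0 8 0 / 0 0 0 0
t=3: a0@(0,0) a1@(3,2) a2@(3,2) a3@(0,0) a4@(3,2) a5@(3,2) a6@(0,0) a7@(0,0) a8@(0,0) a9@(0,0) | pheromone: 13 0 0 0 / 0 0 0 0 / 0 0 0 0 / 0 0 11 0 / 0 0 0 0

no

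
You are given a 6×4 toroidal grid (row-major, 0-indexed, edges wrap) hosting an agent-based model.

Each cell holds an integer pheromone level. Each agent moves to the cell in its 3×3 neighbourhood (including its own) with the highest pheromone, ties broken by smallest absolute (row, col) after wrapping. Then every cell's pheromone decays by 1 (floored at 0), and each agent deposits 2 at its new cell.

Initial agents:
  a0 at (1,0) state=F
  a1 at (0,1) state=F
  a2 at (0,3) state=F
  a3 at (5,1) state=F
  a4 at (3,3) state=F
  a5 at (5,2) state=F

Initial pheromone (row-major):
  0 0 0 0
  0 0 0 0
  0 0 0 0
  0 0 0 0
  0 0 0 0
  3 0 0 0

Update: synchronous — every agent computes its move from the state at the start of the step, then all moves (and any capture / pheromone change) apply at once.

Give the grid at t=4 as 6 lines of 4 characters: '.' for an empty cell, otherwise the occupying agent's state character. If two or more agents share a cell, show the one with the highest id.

....
....
F...
....
....
F...

t=1: a0@(0,0) a1@(5,0) a2@(5,0) a3@(5,0) a4@(2,0) a5@(0,1) | pheromone: 2 2 0 0 / 0 0 0 0 / 2 0 0 0 / 0 0 0 0 / 0 0 0 0 / 8 0 0 0
t=2: a0@(5,0) a1@(5,0) a2@(5,0) a3@(5,0) a4@(2,0) a5@(5,0) | pheromone: 1 1 0 0 / 0 0 0 0 / 3 0 0 0 / 0 0 0 0 / 0 0 0 0 / 17 0 0 0
t=3: a0@(5,0) a1@(5,0) a2@(5,0) a3@(5,0) a4@(2,0) a5@(5,0) | pheromone: 0 0 0 0 / 0 0 0 0 / 4 0 0 0 / 0 0 0 0 / 0 0 0 0 / 26 0 0 0
t=4: a0@(5,0) a1@(5,0) a2@(5,0) a3@(5,0) a4@(2,0) a5@(5,0) | pheromone: 0 0 0 0 / 0 0 0 0 / 5 0 0 0 / 0 0 0 0 / 0 0 0 0 / 35 0 0 0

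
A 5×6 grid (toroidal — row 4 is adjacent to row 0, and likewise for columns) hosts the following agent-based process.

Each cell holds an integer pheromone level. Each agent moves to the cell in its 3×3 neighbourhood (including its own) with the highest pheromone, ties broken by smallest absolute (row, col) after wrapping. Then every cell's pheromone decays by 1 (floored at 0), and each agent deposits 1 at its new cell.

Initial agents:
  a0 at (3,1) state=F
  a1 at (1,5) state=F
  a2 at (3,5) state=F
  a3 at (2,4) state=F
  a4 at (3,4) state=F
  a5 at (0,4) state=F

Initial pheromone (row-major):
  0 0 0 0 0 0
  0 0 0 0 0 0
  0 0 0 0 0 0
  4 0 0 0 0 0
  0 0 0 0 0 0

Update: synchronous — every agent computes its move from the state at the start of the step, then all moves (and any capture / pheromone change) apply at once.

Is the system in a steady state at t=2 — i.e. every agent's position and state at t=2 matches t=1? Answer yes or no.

no

t=1: a0@(3,0) a1@(0,0) a2@(3,0) a3@(1,3) a4@(2,3) a5@(0,3) | pheromone: 1 0 0 1 0 0 / 0 0 0 1 0 0 / 0 0 0 1 0 0 / 5 0 0 0 0 0 / 0 0 0 0 0 0
t=2: a0@(3,0) a1@(0,0) a2@(3,0) a3@(0,3) a4@(1,3) a5@(0,3) | pheromone: 1 0 0 2 0 0 / 0 0 0 1 0 0 / 0 0 0 0 0 0 / 6 0 0 0 0 0 / 0 0 0 0 0 0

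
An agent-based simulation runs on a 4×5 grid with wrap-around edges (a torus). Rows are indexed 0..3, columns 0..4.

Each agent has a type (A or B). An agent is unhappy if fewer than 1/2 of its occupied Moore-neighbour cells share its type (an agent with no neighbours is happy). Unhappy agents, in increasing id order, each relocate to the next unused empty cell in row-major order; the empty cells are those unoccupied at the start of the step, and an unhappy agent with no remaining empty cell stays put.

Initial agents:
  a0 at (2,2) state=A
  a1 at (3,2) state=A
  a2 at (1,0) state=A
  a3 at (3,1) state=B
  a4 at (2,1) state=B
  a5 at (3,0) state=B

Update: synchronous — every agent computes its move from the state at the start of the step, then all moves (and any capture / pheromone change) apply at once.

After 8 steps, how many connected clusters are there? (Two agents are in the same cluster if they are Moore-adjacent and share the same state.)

2

t=1: a0@(0,0):A a1@(0,1):A a2@(0,2):A a3@(3,1):B a4@(0,3):B a5@(3,0):B
t=2: a0@(0,4):A a1@(0,1):A a2@(1,0):A a3@(1,1):B a4@(1,2):B a5@(1,3):B
t=3: a0@(0,4):A a1@(0,0):A a2@(1,0):A a3@(0,2):B a4@(1,2):B a5@(1,3):B
t=4: (unchanged — steady state)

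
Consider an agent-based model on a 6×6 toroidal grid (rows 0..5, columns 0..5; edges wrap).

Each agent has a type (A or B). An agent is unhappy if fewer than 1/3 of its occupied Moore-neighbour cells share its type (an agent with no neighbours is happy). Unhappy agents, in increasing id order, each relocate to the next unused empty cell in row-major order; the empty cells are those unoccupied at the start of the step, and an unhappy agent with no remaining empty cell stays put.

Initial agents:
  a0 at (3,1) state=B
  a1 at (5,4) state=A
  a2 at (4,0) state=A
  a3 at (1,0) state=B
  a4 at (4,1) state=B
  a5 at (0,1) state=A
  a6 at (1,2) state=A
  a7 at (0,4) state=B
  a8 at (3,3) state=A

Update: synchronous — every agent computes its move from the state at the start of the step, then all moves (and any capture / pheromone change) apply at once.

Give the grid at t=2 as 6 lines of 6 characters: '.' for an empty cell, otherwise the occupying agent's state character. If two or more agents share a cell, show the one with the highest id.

t=1: a0@(3,1):B a1@(0,0):A a2@(0,2):A a3@(0,3):B a4@(4,1):B a5@(0,1):A a6@(1,2):A a7@(0,5):B a8@(3,3):A
t=2: a0@(3,1):B a1@(0,0):A a2@(0,2):A a3@(0,4):B a4@(4,1):B a5@(0,1):A a6@(1,2):A a7@(1,0):B a8@(3,3):A

AAA.B.
B.A...
......
.B.A..
.B....
......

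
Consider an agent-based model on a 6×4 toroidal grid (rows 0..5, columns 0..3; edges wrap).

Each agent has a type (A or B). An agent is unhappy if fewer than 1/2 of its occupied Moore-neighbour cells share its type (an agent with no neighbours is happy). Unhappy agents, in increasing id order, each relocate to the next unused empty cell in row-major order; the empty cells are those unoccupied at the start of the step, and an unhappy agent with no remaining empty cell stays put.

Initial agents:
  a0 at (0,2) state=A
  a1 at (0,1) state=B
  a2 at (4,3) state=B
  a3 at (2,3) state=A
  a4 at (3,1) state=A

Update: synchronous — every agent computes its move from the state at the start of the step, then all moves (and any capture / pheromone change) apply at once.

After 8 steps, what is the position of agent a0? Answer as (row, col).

t=1: a0@(0,0):A a1@(0,3):B a2@(4,3):B a3@(2,3):A a4@(3,1):A
t=2: a0@(0,1):A a1@(0,2):B a2@(4,3):B a3@(2,3):A a4@(3,1):A
t=3: a0@(0,0):A a1@(0,3):B a2@(4,3):B a3@(2,3):A a4@(3,1):A
t=4: a0@(0,1):A a1@(0,2):B a2@(4,3):B a3@(2,3):A a4@(3,1):A
t=5: a0@(0,0):A a1@(0,3):B a2@(4,3):B a3@(2,3):A a4@(3,1):A
t=6: a0@(0,1):A a1@(0,2):B a2@(4,3):B a3@(2,3):A a4@(3,1):A
t=7: a0@(0,0):A a1@(0,3):B a2@(4,3):B a3@(2,3):A a4@(3,1):A
t=8: a0@(0,1):A a1@(0,2):B a2@(4,3):B a3@(2,3):A a4@(3,1):A

(0, 1)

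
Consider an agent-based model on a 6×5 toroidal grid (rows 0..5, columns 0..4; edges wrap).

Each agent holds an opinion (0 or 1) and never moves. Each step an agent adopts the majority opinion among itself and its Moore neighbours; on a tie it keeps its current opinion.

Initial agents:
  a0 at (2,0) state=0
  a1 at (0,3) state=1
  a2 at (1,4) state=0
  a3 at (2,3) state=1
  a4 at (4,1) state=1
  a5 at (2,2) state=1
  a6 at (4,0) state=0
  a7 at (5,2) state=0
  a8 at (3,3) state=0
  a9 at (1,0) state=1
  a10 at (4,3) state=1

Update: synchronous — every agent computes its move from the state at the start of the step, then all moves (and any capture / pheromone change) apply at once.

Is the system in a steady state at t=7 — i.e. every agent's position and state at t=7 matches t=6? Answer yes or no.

yes

t=1: a0@(2,0):0 a1@(0,3):0 a2@(1,4):1 a3@(2,3):1 a4@(4,1):0 a5@(2,2):1 a6@(4,0):0 a7@(5,2):1 a8@(3,3):1 a9@(1,0):0 a10@(4,3):0
t=2: a0@(2,0):0 a1@(0,3):1 a2@(1,4):0 a3@(2,3):1 a4@(4,1):0 a5@(2,2):1 a6@(4,0):0 a7@(5,2):0 a8@(3,3):1 a9@(1,0):0 a10@(4,3):1
t=3: a0@(2,0):0 a1@(0,3):0 a2@(1,4):0 a3@(2,3):1 a4@(4,1):0 a5@(2,2):1 a6@(4,0):0 a7@(5,2):0 a8@(3,3):1 a9@(1,0):0 a10@(4,3):1
t=4: (unchanged — steady state)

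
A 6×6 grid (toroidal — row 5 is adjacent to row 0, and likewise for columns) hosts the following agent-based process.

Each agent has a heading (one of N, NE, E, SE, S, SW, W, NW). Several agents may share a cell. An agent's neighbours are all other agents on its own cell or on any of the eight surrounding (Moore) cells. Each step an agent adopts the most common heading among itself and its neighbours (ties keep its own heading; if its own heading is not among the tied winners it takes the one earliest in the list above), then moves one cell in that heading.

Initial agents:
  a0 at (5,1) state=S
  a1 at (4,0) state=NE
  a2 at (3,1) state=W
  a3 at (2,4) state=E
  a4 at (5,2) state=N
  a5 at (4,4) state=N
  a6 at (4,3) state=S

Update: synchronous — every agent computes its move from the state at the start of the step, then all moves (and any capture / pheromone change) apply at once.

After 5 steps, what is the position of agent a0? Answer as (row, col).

t=1: a0@(0,1):S a1@(3,1):NE a2@(3,0):W a3@(2,5):E a4@(0,2):S a5@(3,4):N a6@(3,3):N
t=2: a0@(1,1):S a1@(2,2):NE a2@(3,5):W a3@(2,0):E a4@(1,2):S a5@(2,4):N a6@(2,3):N
t=3: a0@(2,1):S a1@(3,2):S a2@(3,4):W a3@(2,1):E a4@(2,2):S a5@(1,4):N a6@(1,3):N
t=4: a0@(3,1):S a1@(4,2):S a2@(3,3):W a3@(3,1):S a4@(3,2):S a5@(0,4):N a6@(0,3):N
t=5: a0@(4,1):S a1@(5,2):S a2@(4,3):S a3@(4,1):S a4@(4,2):S a5@(5,4):N a6@(5,3):N

(4, 1)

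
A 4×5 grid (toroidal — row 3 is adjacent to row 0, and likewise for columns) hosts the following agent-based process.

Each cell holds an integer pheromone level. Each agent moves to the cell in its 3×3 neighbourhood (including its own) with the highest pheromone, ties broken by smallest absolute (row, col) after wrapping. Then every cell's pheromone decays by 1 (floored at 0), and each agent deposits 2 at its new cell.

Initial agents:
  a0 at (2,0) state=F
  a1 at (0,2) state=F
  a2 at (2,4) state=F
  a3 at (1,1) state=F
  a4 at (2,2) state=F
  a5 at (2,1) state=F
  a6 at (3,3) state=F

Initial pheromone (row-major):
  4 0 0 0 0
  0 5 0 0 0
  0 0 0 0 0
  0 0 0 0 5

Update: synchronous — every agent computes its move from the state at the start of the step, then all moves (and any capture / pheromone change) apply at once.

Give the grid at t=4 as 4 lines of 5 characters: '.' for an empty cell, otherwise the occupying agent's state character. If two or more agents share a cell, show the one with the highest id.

t=1: a0@(1,1) a1@(1,1) a2@(3,4) a3@(1,1) a4@(1,1) a5@(1,1) a6@(3,4) | pheromone: 3 0 0 0 0 / 0 14 0 0 0 / 0 0 0 0 0 / 0 0 0 0 8
t=2: a0@(1,1) a1@(1,1) a2@(3,4) a3@(1,1) a4@(1,1) a5@(1,1) a6@(3,4) | pheromone: 2 0 0 0 0 / 0 23 0 0 0 / 0 0 0 0 0 / 0 0 0 0 11
t=3: a0@(1,1) a1@(1,1) a2@(3,4) a3@(1,1) a4@(1,1) a5@(1,1) a6@(3,4) | pheromone: 1 0 0 0 0 / 0 32 0 0 0 / 0 0 0 0 0 / 0 0 0 0 14
t=4: a0@(1,1) a1@(1,1) a2@(3,4) a3@(1,1) a4@(1,1) a5@(1,1) a6@(3,4) | pheromone: 0 0 0 0 0 / 0 41 0 0 0 / 0 0 0 0 0 / 0 0 0 0 17

.....
.F...
.....
....F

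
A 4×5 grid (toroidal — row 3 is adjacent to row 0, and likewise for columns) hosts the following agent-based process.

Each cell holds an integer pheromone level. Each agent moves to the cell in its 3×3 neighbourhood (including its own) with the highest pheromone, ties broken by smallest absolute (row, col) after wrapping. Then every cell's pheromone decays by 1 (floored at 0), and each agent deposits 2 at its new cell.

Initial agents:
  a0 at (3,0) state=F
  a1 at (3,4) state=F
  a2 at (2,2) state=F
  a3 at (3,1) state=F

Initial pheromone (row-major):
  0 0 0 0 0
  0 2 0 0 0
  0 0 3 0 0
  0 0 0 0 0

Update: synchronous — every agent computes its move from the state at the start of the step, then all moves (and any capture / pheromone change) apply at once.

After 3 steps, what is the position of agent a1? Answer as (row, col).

(0, 0)

t=1: a0@(0,0) a1@(0,0) a2@(2,2) a3@(2,2) | pheromone: 4 0 0 0 0 / 0 1 0 0 0 / 0 0 6 0 0 / 0 0 0 0 0
t=2: a0@(0,0) a1@(0,0) a2@(2,2) a3@(2,2) | pheromone: 7 0 0 0 0 / 0 0 0 0 0 / 0 0 9 0 0 / 0 0 0 0 0
t=3: a0@(0,0) a1@(0,0) a2@(2,2) a3@(2,2) | pheromone: 10 0 0 0 0 / 0 0 0 0 0 / 0 0 12 0 0 / 0 0 0 0 0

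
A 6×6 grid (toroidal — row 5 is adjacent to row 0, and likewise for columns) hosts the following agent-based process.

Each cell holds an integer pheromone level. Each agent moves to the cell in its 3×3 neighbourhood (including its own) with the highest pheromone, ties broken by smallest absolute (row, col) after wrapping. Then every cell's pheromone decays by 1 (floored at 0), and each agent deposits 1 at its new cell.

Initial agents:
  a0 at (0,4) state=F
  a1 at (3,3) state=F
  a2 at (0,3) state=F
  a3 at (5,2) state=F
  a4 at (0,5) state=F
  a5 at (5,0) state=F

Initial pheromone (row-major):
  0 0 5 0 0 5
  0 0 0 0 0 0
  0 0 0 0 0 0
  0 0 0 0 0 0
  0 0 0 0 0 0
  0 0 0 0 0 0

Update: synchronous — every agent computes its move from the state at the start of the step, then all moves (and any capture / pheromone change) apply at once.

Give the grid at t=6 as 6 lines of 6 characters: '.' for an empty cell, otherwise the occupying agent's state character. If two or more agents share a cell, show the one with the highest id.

..F..F
......
..F...
......
......
......

t=1: a0@(0,5) a1@(2,2) a2@(0,2) a3@(0,2) a4@(0,5) a5@(0,5) | pheromone: 0 0 6 0 0 7 / 0 0 0 0 0 0 / 0 0 1 0 0 0 / 0 0 0 0 0 0 / 0 0 0 0 0 0 / 0 0 0 0 0 0
t=2: a0@(0,5) a1@(2,2) a2@(0,2) a3@(0,2) a4@(0,5) a5@(0,5) | pheromone: 0 0 7 0 0 9 / 0 0 0 0 0 0 / 0 0 1 0 0 0 / 0 0 0 0 0 0 / 0 0 0 0 0 0 / 0 0 0 0 0 0
t=3: a0@(0,5) a1@(2,2) a2@(0,2) a3@(0,2) a4@(0,5) a5@(0,5) | pheromone: 0 0 8 0 0 11 / 0 0 0 0 0 0 / 0 0 1 0 0 0 / 0 0 0 0 0 0 / 0 0 0 0 0 0 / 0 0 0 0 0 0
t=4: a0@(0,5) a1@(2,2) a2@(0,2) a3@(0,2) a4@(0,5) a5@(0,5) | pheromone: 0 0 9 0 0 13 / 0 0 0 0 0 0 / 0 0 1 0 0 0 / 0 0 0 0 0 0 / 0 0 0 0 0 0 / 0 0 0 0 0 0
t=5: a0@(0,5) a1@(2,2) a2@(0,2) a3@(0,2) a4@(0,5) a5@(0,5) | pheromone: 0 0 10 0 0 15 / 0 0 0 0 0 0 / 0 0 1 0 0 0 / 0 0 0 0 0 0 / 0 0 0 0 0 0 / 0 0 0 0 0 0
t=6: a0@(0,5) a1@(2,2) a2@(0,2) a3@(0,2) a4@(0,5) a5@(0,5) | pheromone: 0 0 11 0 0 17 / 0 0 0 0 0 0 / 0 0 1 0 0 0 / 0 0 0 0 0 0 / 0 0 0 0 0 0 / 0 0 0 0 0 0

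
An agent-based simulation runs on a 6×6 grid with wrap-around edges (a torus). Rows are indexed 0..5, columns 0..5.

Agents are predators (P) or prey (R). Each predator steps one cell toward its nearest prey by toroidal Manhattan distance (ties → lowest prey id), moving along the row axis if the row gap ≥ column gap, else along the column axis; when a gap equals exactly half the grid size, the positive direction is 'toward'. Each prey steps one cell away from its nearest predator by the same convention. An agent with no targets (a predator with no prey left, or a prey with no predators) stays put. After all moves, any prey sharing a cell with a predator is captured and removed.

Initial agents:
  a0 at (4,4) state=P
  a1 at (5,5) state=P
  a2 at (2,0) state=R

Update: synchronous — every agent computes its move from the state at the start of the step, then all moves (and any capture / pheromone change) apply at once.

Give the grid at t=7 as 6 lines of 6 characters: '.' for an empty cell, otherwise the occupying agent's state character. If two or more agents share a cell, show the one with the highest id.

......
......
...P.R
......
......
......

t=1: a0@(3,4):P a1@(0,5):P a2@(1,0):R
t=2: a0@(2,4):P a1@(1,5):P a2@(2,0):R
t=3: a0@(2,5):P a1@(2,5):P a2@(2,1):R
t=4: a0@(2,0):P a1@(2,0):P a2@(2,2):R
t=5: a0@(2,1):P a1@(2,1):P a2@(2,3):R
t=6: a0@(2,2):P a1@(2,2):P a2@(2,4):R
t=7: a0@(2,3):P a1@(2,3):P a2@(2,5):R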